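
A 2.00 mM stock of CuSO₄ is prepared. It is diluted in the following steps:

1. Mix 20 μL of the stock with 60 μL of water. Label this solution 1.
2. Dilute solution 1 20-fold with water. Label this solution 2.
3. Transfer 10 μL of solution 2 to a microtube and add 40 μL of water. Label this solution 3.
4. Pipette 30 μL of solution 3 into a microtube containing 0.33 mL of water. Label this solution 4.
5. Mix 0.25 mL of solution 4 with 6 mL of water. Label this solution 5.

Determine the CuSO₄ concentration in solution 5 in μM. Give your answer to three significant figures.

Step 1: 20 μL + 60 μL = 80 μL total → factor 80/20 = 4
Step 2: 20-fold → factor 20
Step 3: 10 μL + 40 μL = 50 μL total → factor 50/10 = 5
Step 4: 30 μL + 0.33 mL = 360 μL total → factor 360/30 = 12
Step 5: 0.25 mL + 6 mL = 6.25 mL total → factor 6.25/0.25 = 25
Overall dilution factor = 4 × 20 × 5 × 12 × 25 = 1.2 × 10^5
Final = 2.00 mM / 1.2 × 10^5 = 1.667 × 10^-5 mM = 0.0167 μM

0.0167 μM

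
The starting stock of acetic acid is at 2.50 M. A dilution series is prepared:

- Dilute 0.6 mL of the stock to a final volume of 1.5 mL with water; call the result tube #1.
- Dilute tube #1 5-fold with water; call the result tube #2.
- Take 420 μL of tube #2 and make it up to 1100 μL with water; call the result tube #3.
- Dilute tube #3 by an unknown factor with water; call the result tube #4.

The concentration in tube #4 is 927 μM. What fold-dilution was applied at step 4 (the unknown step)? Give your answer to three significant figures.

Step 1: 0.6 mL brought to 1.5 mL → factor 1.5/0.6 = 2.5
Step 2: 5-fold → factor 5
Step 3: 420 μL brought to 1100 μL → factor 1100/420 = 2.619
Step 4: unknown factor x
Product of known-step factors = 32.738
Overall factor = 2.50 M / (927 μM) = 2696.9
x = 2696.9 / 32.738 = 82.4

82.4-fold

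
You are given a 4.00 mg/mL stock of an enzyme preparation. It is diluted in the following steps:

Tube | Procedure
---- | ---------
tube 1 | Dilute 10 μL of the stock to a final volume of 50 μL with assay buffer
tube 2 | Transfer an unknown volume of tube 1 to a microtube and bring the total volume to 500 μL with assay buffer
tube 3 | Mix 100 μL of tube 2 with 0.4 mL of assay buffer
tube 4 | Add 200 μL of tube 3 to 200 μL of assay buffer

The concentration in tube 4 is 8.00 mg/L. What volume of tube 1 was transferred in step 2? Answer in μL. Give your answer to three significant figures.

Step 1: 10 μL brought to 50 μL → factor 50/10 = 5
Step 2: v brought to 500 μL → factor = 500 μL/v
Step 3: 100 μL + 0.4 mL = 500 μL total → factor 500/100 = 5
Step 4: 200 μL + 200 μL = 400 μL total → factor 400/200 = 2
Product of known-step factors = 50
Overall factor = 4.00 mg/mL / (8.00 mg/L) = 500
Step-2 factor = 500 / 50 = 10
v = 500 μL / 10 = 50.0 μL

50.0 μL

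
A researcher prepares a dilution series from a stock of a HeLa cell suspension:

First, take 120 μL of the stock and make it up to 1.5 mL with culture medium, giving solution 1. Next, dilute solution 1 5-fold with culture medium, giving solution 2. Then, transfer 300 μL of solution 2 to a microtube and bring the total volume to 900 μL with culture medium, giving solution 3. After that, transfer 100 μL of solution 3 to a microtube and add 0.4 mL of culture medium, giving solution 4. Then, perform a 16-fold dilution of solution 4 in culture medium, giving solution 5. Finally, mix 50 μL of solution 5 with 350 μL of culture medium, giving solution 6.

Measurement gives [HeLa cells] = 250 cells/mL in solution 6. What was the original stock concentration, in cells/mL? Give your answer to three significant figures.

3.00 × 10^7 cells/mL

Step 1: 120 μL brought to 1.5 mL → factor 1500/120 = 12.5
Step 2: 5-fold → factor 5
Step 3: 300 μL brought to 900 μL → factor 900/300 = 3
Step 4: 100 μL + 0.4 mL = 500 μL total → factor 500/100 = 5
Step 5: 16-fold → factor 16
Step 6: 50 μL + 350 μL = 400 μL total → factor 400/50 = 8
Overall dilution factor = 12.5 × 5 × 3 × 5 × 16 × 8 = 1.2 × 10^5
Stock = 250 cells/mL × 1.2 × 10^5 = 3.00 × 10^7 cells/mL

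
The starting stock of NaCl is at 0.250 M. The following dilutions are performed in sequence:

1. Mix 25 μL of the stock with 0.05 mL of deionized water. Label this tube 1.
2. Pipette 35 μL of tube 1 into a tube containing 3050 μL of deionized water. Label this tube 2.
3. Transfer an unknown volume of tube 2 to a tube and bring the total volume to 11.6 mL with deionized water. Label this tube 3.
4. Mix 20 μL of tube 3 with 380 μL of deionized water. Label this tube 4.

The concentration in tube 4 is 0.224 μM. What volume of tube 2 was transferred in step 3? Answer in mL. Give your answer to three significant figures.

0.0550 mL

Step 1: 25 μL + 0.05 mL = 75 μL total → factor 75/25 = 3
Step 2: 35 μL + 3050 μL = 3085 μL total → factor 3085/35 = 88.143
Step 3: v brought to 11.6 mL → factor = 11.6 mL/v
Step 4: 20 μL + 380 μL = 400 μL total → factor 400/20 = 20
Product of known-step factors = 5288.6
Overall factor = 0.250 M / (0.224 μM) = 1.1161 × 10^6
Step-3 factor = 1.1161 × 10^6 / 5288.6 = 211.03
v = 11.6 mL / 211.03 = 0.0550 mL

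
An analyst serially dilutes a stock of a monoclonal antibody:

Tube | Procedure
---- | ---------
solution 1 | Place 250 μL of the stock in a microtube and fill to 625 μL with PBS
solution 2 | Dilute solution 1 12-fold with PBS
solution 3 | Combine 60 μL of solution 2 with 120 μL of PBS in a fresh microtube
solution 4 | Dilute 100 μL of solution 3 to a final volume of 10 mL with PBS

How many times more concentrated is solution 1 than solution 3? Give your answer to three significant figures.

36.0

Step 1: 250 μL brought to 625 μL → factor 625/250 = 2.5
Step 2: 12-fold → factor 12
Step 3: 60 μL + 120 μL = 180 μL total → factor 180/60 = 3
Dilution factor to solution 1 = 2.5; to solution 3 = 90
[solution 1]/[solution 3] = (factor to solution 3)/(factor to solution 1) = 90/2.5 = 36.0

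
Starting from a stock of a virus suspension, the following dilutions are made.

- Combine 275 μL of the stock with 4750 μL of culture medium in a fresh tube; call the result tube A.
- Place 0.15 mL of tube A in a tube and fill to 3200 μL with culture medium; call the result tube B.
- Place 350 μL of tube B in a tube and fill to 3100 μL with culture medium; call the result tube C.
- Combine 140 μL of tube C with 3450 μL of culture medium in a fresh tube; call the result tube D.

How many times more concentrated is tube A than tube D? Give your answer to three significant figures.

4.85 × 10^3

Step 1: 275 μL + 4750 μL = 5025 μL total → factor 5025/275 = 18.273
Step 2: 0.15 mL brought to 3200 μL → factor 3.2/0.15 = 21.333
Step 3: 350 μL brought to 3100 μL → factor 3100/350 = 8.8571
Step 4: 140 μL + 3450 μL = 3590 μL total → factor 3590/140 = 25.643
Dilution factor to tube A = 18.273; to tube D = 88536
[tube A]/[tube D] = (factor to tube D)/(factor to tube A) = 88536/18.273 = 4.85 × 10^3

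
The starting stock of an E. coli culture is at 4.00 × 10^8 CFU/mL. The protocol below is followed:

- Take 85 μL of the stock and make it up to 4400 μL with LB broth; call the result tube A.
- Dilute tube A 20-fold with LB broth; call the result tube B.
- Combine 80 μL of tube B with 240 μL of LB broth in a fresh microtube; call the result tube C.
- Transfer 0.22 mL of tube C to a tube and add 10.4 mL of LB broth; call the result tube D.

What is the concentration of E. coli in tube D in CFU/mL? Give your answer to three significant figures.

Step 1: 85 μL brought to 4400 μL → factor 4400/85 = 51.765
Step 2: 20-fold → factor 20
Step 3: 80 μL + 240 μL = 320 μL total → factor 320/80 = 4
Step 4: 0.22 mL + 10.4 mL = 10.62 mL total → factor 10.62/0.22 = 48.273
Overall dilution factor = 51.765 × 20 × 4 × 48.273 = 1.9991 × 10^5
Final = 4.00 × 10^8 CFU/mL / 1.9991 × 10^5 = 2.00 × 10^3 CFU/mL

2.00 × 10^3 CFU/mL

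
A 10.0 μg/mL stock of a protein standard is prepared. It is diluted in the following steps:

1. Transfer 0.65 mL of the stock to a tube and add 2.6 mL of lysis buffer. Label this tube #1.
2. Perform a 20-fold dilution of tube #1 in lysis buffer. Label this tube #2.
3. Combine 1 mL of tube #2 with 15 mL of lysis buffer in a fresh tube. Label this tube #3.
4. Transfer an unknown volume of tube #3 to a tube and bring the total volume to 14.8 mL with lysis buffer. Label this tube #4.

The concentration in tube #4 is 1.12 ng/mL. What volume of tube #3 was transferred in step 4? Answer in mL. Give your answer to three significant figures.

2.65 mL

Step 1: 0.65 mL + 2.6 mL = 3.25 mL total → factor 3.25/0.65 = 5
Step 2: 20-fold → factor 20
Step 3: 1 mL + 15 mL = 16 mL total → factor 16/1 = 16
Step 4: v brought to 14.8 mL → factor = 14.8 mL/v
Product of known-step factors = 1600
Overall factor = 10.0 μg/mL / (1.12 ng/mL) = 8928.6
Step-4 factor = 8928.6 / 1600 = 5.5804
v = 14.8 mL / 5.5804 = 2.65 mL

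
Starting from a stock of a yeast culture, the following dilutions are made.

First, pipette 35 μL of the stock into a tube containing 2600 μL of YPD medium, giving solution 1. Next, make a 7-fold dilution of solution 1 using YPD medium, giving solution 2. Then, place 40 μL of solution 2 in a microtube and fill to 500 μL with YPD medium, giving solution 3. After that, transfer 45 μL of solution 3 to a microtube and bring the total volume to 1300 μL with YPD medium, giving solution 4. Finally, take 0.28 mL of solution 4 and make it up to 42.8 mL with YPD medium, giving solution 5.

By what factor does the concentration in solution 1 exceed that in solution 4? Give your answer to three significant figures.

Step 1: 35 μL + 2600 μL = 2635 μL total → factor 2635/35 = 75.286
Step 2: 7-fold → factor 7
Step 3: 40 μL brought to 500 μL → factor 500/40 = 12.5
Step 4: 45 μL brought to 1300 μL → factor 1300/45 = 28.889
Dilution factor to solution 1 = 75.286; to solution 4 = 1.9031 × 10^5
[solution 1]/[solution 4] = (factor to solution 4)/(factor to solution 1) = 1.9031 × 10^5/75.286 = 2.53 × 10^3

2.53 × 10^3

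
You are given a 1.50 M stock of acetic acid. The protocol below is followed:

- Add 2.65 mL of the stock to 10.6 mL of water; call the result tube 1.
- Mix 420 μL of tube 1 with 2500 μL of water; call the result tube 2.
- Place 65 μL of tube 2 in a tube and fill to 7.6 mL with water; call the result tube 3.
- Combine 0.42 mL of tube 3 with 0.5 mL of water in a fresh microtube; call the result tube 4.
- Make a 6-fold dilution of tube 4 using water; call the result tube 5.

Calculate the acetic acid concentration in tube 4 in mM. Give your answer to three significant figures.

0.168 mM

Step 1: 2.65 mL + 10.6 mL = 13.25 mL total → factor 13.25/2.65 = 5
Step 2: 420 μL + 2500 μL = 2920 μL total → factor 2920/420 = 6.9524
Step 3: 65 μL brought to 7.6 mL → factor 7600/65 = 116.92
Step 4: 0.42 mL + 0.5 mL = 0.92 mL total → factor 0.92/0.42 = 2.1905
Dilution factor through tube 4 = 5 × 6.9524 × 116.92 × 2.1905 = 8903.1
[tube 4] = 1.50 M / 8903.1 = 0.0001685 M = 0.168 mM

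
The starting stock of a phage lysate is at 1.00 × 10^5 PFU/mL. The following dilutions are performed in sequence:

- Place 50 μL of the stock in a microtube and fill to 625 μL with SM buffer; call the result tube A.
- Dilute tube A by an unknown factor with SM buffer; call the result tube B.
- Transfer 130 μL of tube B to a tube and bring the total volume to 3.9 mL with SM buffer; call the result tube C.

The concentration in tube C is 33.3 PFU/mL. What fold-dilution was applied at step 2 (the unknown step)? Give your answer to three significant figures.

8.01-fold

Step 1: 50 μL brought to 625 μL → factor 625/50 = 12.5
Step 2: unknown factor x
Step 3: 130 μL brought to 3.9 mL → factor 3900/130 = 30
Product of known-step factors = 375
Overall factor = 1.00 × 10^5 PFU/mL / (33.3 PFU/mL) = 3003
x = 3003 / 375 = 8.01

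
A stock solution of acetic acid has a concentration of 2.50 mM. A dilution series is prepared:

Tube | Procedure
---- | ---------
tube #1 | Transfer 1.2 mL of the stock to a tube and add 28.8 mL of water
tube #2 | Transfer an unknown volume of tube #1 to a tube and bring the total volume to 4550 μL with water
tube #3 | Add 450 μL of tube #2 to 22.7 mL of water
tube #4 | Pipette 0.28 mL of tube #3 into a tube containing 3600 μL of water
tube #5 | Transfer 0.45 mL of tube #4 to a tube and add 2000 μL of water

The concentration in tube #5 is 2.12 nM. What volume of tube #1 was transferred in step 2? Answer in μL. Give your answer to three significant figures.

374 μL

Step 1: 1.2 mL + 28.8 mL = 30 mL total → factor 30/1.2 = 25
Step 2: v brought to 4550 μL → factor = 4550 μL/v
Step 3: 450 μL + 22.7 mL = 23150 μL total → factor 23150/450 = 51.444
Step 4: 0.28 mL + 3600 μL = 3.88 mL total → factor 3.88/0.28 = 13.857
Step 5: 0.45 mL + 2000 μL = 2.45 mL total → factor 2.45/0.45 = 5.4444
Product of known-step factors = 97030
Overall factor = 2.50 mM / (2.12 nM) = 1.1792 × 10^6
Step-2 factor = 1.1792 × 10^6 / 97030 = 12.153
v = 4550 μL / 12.153 = 374 μL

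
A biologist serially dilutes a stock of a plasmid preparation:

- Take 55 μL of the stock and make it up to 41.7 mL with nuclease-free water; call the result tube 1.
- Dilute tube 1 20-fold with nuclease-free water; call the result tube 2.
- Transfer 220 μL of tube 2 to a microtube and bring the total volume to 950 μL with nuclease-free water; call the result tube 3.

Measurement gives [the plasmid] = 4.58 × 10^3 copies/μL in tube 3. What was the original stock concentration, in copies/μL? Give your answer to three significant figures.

Step 1: 55 μL brought to 41.7 mL → factor 41700/55 = 758.18
Step 2: 20-fold → factor 20
Step 3: 220 μL brought to 950 μL → factor 950/220 = 4.3182
Overall dilution factor = 758.18 × 20 × 4.3182 = 65479
Stock = 4.58 × 10^3 copies/μL × 65479 = 3.00 × 10^8 copies/μL

3.00 × 10^8 copies/μL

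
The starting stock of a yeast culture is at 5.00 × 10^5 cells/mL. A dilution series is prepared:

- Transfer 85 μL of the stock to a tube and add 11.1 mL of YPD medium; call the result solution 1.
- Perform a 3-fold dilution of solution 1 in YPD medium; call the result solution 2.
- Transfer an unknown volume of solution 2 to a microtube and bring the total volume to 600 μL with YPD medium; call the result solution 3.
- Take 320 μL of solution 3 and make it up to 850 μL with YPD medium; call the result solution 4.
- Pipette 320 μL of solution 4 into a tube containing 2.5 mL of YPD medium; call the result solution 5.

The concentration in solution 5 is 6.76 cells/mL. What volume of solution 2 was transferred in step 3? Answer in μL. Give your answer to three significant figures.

Step 1: 85 μL + 11.1 mL = 11185 μL total → factor 11185/85 = 131.59
Step 2: 3-fold → factor 3
Step 3: v brought to 600 μL → factor = 600 μL/v
Step 4: 320 μL brought to 850 μL → factor 850/320 = 2.6562
Step 5: 320 μL + 2.5 mL = 2820 μL total → factor 2820/320 = 8.8125
Product of known-step factors = 9240.7
Overall factor = 5.00 × 10^5 cells/mL / (6.76 cells/mL) = 73964
Step-3 factor = 73964 / 9240.7 = 8.0042
v = 600 μL / 8.0042 = 75.0 μL

75.0 μL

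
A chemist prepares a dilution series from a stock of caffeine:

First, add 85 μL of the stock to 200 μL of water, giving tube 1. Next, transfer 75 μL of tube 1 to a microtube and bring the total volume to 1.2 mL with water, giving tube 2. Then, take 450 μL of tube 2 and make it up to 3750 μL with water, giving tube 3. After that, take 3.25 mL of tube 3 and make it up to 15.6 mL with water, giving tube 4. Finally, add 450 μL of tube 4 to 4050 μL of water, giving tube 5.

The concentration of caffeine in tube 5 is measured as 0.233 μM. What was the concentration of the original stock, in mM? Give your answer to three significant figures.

Step 1: 85 μL + 200 μL = 285 μL total → factor 285/85 = 3.3529
Step 2: 75 μL brought to 1.2 mL → factor 1200/75 = 16
Step 3: 450 μL brought to 3750 μL → factor 3750/450 = 8.3333
Step 4: 3.25 mL brought to 15.6 mL → factor 15.6/3.25 = 4.8
Step 5: 450 μL + 4050 μL = 4500 μL total → factor 4500/450 = 10
Overall dilution factor = 3.3529 × 16 × 8.3333 × 4.8 × 10 = 21459
Stock = 0.233 μM × 21459 = 5000 μM = 5.00 mM

5.00 mM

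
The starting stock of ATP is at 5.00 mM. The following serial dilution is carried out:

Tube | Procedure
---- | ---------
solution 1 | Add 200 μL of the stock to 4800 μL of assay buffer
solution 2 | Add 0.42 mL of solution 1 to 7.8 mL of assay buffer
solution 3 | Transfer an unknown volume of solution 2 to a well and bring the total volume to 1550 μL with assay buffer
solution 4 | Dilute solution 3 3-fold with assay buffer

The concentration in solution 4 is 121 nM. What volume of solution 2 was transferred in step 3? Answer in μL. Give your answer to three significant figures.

Step 1: 200 μL + 4800 μL = 5000 μL total → factor 5000/200 = 25
Step 2: 0.42 mL + 7.8 mL = 8.22 mL total → factor 8.22/0.42 = 19.571
Step 3: v brought to 1550 μL → factor = 1550 μL/v
Step 4: 3-fold → factor 3
Product of known-step factors = 1467.9
Overall factor = 5.00 mM / (121 nM) = 41322
Step-3 factor = 41322 / 1467.9 = 28.151
v = 1550 μL / 28.151 = 55.1 μL

55.1 μL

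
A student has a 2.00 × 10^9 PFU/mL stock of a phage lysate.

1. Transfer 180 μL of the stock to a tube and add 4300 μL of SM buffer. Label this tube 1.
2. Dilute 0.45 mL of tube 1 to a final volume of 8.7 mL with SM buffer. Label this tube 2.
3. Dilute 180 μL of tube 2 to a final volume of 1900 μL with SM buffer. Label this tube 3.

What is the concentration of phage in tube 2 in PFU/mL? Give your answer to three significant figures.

4.16 × 10^6 PFU/mL

Step 1: 180 μL + 4300 μL = 4480 μL total → factor 4480/180 = 24.889
Step 2: 0.45 mL brought to 8.7 mL → factor 8.7/0.45 = 19.333
Dilution factor through tube 2 = 24.889 × 19.333 = 481.19
[tube 2] = 2.00 × 10^9 PFU/mL / 481.19 = 4.16 × 10^6 PFU/mL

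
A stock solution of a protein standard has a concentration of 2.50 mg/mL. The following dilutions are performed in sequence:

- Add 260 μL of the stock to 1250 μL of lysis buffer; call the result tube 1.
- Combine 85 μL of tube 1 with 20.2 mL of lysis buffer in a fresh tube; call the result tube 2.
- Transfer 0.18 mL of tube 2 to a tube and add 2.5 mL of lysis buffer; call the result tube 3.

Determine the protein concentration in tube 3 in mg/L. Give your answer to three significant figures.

0.121 mg/L

Step 1: 260 μL + 1250 μL = 1510 μL total → factor 1510/260 = 5.8077
Step 2: 85 μL + 20.2 mL = 20285 μL total → factor 20285/85 = 238.65
Step 3: 0.18 mL + 2.5 mL = 2.68 mL total → factor 2.68/0.18 = 14.889
Overall dilution factor = 5.8077 × 238.65 × 14.889 = 20636
Final = 2.50 mg/mL / 20636 = 0.0001211 mg/mL = 0.121 mg/L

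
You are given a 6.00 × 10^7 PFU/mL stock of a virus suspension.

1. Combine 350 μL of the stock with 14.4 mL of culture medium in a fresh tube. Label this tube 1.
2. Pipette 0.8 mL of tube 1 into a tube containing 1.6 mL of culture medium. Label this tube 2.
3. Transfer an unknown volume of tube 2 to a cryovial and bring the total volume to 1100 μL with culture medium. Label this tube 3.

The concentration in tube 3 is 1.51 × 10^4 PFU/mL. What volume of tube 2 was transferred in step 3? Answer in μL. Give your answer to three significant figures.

Step 1: 350 μL + 14.4 mL = 14750 μL total → factor 14750/350 = 42.143
Step 2: 0.8 mL + 1.6 mL = 2.4 mL total → factor 2.4/0.8 = 3
Step 3: v brought to 1100 μL → factor = 1100 μL/v
Product of known-step factors = 126.43
Overall factor = 6.00 × 10^7 PFU/mL / (1.51 × 10^4 PFU/mL) = 3973.5
Step-3 factor = 3973.5 / 126.43 = 31.429
v = 1100 μL / 31.429 = 35.0 μL

35.0 μL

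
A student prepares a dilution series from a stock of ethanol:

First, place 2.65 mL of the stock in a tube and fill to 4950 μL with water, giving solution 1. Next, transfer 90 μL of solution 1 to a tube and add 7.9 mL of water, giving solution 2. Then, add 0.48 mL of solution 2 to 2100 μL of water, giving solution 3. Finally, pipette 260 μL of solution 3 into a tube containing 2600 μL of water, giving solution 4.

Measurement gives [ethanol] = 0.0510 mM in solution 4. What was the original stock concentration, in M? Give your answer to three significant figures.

Step 1: 2.65 mL brought to 4950 μL → factor 4.95/2.65 = 1.8679
Step 2: 90 μL + 7.9 mL = 7990 μL total → factor 7990/90 = 88.778
Step 3: 0.48 mL + 2100 μL = 2.58 mL total → factor 2.58/0.48 = 5.375
Step 4: 260 μL + 2600 μL = 2860 μL total → factor 2860/260 = 11
Overall dilution factor = 1.8679 × 88.778 × 5.375 × 11 = 9804.7
Stock = 0.0510 mM × 9804.7 = 500.0 mM = 0.500 M

0.500 M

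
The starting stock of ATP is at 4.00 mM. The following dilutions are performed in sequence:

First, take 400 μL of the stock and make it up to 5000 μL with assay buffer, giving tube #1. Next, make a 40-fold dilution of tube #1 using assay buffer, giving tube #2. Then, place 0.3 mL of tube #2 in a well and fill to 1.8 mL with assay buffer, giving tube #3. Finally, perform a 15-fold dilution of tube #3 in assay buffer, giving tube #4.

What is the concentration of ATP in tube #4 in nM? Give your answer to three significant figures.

88.9 nM

Step 1: 400 μL brought to 5000 μL → factor 5000/400 = 12.5
Step 2: 40-fold → factor 40
Step 3: 0.3 mL brought to 1.8 mL → factor 1.8/0.3 = 6
Step 4: 15-fold → factor 15
Overall dilution factor = 12.5 × 40 × 6 × 15 = 45000
Final = 4.00 mM / 45000 = 8.889 × 10^-5 mM = 88.9 nM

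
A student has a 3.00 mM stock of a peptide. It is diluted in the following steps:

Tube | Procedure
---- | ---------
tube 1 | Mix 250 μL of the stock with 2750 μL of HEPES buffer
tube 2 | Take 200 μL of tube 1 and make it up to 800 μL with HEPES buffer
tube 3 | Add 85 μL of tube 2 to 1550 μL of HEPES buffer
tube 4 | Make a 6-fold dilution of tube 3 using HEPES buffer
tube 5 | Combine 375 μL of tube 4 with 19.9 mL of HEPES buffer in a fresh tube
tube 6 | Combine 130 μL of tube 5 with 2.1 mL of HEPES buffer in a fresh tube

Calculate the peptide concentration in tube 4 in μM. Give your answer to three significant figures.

Step 1: 250 μL + 2750 μL = 3000 μL total → factor 3000/250 = 12
Step 2: 200 μL brought to 800 μL → factor 800/200 = 4
Step 3: 85 μL + 1550 μL = 1635 μL total → factor 1635/85 = 19.235
Step 4: 6-fold → factor 6
Dilution factor through tube 4 = 12 × 4 × 19.235 × 6 = 5539.8
[tube 4] = 3.00 mM / 5539.8 = 0.0005415 mM = 0.542 μM

0.542 μM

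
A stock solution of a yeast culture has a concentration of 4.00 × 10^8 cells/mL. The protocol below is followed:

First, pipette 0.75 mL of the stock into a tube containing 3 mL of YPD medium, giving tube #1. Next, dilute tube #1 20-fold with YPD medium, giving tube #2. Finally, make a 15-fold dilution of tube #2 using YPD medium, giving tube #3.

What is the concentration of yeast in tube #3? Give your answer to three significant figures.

2.67 × 10^5 cells/mL

Step 1: 0.75 mL + 3 mL = 3.75 mL total → factor 3.75/0.75 = 5
Step 2: 20-fold → factor 20
Step 3: 15-fold → factor 15
Overall dilution factor = 5 × 20 × 15 = 1500
Final = 4.00 × 10^8 cells/mL / 1500 = 2.67 × 10^5 cells/mL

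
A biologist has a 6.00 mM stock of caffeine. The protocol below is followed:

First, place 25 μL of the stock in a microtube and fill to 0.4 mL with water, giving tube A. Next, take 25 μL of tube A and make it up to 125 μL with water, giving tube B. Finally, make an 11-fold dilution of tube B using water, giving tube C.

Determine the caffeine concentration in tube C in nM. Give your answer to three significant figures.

6.82 × 10^3 nM

Step 1: 25 μL brought to 0.4 mL → factor 400/25 = 16
Step 2: 25 μL brought to 125 μL → factor 125/25 = 5
Step 3: 11-fold → factor 11
Overall dilution factor = 16 × 5 × 11 = 880
Final = 6.00 mM / 880 = 0.006818 mM = 6.82 × 10^3 nM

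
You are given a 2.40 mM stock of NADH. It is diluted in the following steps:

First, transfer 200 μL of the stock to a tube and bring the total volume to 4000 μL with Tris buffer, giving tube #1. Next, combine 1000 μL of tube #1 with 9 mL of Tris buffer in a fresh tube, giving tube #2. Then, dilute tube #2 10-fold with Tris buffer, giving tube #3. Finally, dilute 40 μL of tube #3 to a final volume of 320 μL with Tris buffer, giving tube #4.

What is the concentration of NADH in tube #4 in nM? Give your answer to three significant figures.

150 nM

Step 1: 200 μL brought to 4000 μL → factor 4000/200 = 20
Step 2: 1000 μL + 9 mL = 10000 μL total → factor 10000/1000 = 10
Step 3: 10-fold → factor 10
Step 4: 40 μL brought to 320 μL → factor 320/40 = 8
Overall dilution factor = 20 × 10 × 10 × 8 = 16000
Final = 2.40 mM / 16000 = 0.0001500 mM = 150 nM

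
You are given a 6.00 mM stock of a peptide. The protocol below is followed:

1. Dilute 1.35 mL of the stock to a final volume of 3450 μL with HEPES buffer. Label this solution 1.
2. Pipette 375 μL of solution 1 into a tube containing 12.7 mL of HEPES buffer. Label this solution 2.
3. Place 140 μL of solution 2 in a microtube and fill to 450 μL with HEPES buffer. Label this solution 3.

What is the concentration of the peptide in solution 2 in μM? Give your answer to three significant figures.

Step 1: 1.35 mL brought to 3450 μL → factor 3.45/1.35 = 2.5556
Step 2: 375 μL + 12.7 mL = 13075 μL total → factor 13075/375 = 34.867
Dilution factor through solution 2 = 2.5556 × 34.867 = 89.104
[solution 2] = 6.00 mM / 89.104 = 0.06734 mM = 67.3 μM

67.3 μM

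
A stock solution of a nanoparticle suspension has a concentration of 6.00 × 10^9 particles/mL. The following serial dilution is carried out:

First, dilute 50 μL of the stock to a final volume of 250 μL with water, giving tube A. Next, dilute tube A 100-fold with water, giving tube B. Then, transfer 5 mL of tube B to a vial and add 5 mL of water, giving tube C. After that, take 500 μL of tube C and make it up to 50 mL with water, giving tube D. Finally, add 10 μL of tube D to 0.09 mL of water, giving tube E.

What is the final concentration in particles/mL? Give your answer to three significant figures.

6.00 × 10^3 particles/mL

Step 1: 50 μL brought to 250 μL → factor 250/50 = 5
Step 2: 100-fold → factor 100
Step 3: 5 mL + 5 mL = 10 mL total → factor 10/5 = 2
Step 4: 500 μL brought to 50 mL → factor 50000/500 = 100
Step 5: 10 μL + 0.09 mL = 100 μL total → factor 100/10 = 10
Overall dilution factor = 5 × 100 × 2 × 100 × 10 = 1 × 10^6
Final = 6.00 × 10^9 particles/mL / 1 × 10^6 = 6.00 × 10^3 particles/mL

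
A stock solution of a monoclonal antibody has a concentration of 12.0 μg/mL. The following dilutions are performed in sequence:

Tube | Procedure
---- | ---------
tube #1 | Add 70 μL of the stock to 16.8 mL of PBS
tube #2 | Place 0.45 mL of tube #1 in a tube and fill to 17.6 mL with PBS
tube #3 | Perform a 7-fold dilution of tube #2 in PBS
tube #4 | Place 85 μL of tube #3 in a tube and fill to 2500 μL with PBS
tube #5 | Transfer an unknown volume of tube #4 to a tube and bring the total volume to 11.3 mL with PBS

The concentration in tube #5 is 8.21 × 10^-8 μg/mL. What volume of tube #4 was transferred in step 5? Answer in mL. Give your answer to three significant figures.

0.150 mL

Step 1: 70 μL + 16.8 mL = 16870 μL total → factor 16870/70 = 241
Step 2: 0.45 mL brought to 17.6 mL → factor 17.6/0.45 = 39.111
Step 3: 7-fold → factor 7
Step 4: 85 μL brought to 2500 μL → factor 2500/85 = 29.412
Step 5: v brought to 11.3 mL → factor = 11.3 mL/v
Product of known-step factors = 1.9406 × 10^6
Overall factor = 12.0 μg/mL / (8.21 × 10^-8 μg/mL) = 1.4616 × 10^8
Step-5 factor = 1.4616 × 10^8 / 1.9406 × 10^6 = 75.319
v = 11.3 mL / 75.319 = 0.150 mL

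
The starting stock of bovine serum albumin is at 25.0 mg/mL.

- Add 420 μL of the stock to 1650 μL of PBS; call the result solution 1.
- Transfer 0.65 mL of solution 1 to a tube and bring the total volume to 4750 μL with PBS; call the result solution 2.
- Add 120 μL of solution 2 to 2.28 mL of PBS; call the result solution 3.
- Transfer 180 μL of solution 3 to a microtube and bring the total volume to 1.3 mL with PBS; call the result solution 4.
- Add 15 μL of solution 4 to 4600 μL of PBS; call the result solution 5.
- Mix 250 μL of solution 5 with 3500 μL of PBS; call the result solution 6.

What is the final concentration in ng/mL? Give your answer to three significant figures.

Step 1: 420 μL + 1650 μL = 2070 μL total → factor 2070/420 = 4.9286
Step 2: 0.65 mL brought to 4750 μL → factor 4.75/0.65 = 7.3077
Step 3: 120 μL + 2.28 mL = 2400 μL total → factor 2400/120 = 20
Step 4: 180 μL brought to 1.3 mL → factor 1300/180 = 7.2222
Step 5: 15 μL + 4600 μL = 4615 μL total → factor 4615/15 = 307.67
Step 6: 250 μL + 3500 μL = 3750 μL total → factor 3750/250 = 15
Overall dilution factor = 4.9286 × 7.3077 × 20 × 7.2222 × 307.67 × 15 = 2.4009 × 10^7
Final = 25.0 mg/mL / 2.4009 × 10^7 = 1.041 × 10^-6 mg/mL = 1.04 ng/mL

1.04 ng/mL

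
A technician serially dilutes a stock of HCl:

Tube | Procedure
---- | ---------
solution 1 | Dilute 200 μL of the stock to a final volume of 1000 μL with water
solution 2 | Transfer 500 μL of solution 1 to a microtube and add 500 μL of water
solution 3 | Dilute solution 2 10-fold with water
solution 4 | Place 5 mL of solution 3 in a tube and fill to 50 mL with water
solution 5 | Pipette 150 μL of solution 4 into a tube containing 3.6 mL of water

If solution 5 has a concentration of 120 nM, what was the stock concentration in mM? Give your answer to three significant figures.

3.00 mM

Step 1: 200 μL brought to 1000 μL → factor 1000/200 = 5
Step 2: 500 μL + 500 μL = 1000 μL total → factor 1000/500 = 2
Step 3: 10-fold → factor 10
Step 4: 5 mL brought to 50 mL → factor 50/5 = 10
Step 5: 150 μL + 3.6 mL = 3750 μL total → factor 3750/150 = 25
Overall dilution factor = 5 × 2 × 10 × 10 × 25 = 25000
Stock = 120 nM × 25000 = 3.000 × 10^6 nM = 3.00 mM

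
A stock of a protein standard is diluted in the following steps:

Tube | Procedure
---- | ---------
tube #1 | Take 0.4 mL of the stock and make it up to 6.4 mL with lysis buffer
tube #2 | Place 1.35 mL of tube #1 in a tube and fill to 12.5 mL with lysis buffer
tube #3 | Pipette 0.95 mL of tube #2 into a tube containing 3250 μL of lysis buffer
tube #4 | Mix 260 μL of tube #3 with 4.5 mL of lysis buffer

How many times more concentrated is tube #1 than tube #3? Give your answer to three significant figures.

40.9

Step 1: 0.4 mL brought to 6.4 mL → factor 6.4/0.4 = 16
Step 2: 1.35 mL brought to 12.5 mL → factor 12.5/1.35 = 9.2593
Step 3: 0.95 mL + 3250 μL = 4.2 mL total → factor 4.2/0.95 = 4.4211
Dilution factor to tube #1 = 16; to tube #3 = 654.97
[tube #1]/[tube #3] = (factor to tube #3)/(factor to tube #1) = 654.97/16 = 40.9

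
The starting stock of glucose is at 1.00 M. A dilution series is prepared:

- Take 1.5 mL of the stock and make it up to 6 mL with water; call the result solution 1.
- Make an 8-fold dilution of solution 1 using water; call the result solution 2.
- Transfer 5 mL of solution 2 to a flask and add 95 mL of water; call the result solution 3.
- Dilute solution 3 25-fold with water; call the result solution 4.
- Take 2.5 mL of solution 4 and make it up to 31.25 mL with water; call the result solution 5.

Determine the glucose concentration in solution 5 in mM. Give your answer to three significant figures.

0.00500 mM

Step 1: 1.5 mL brought to 6 mL → factor 6/1.5 = 4
Step 2: 8-fold → factor 8
Step 3: 5 mL + 95 mL = 100 mL total → factor 100/5 = 20
Step 4: 25-fold → factor 25
Step 5: 2.5 mL brought to 31.25 mL → factor 31.25/2.5 = 12.5
Overall dilution factor = 4 × 8 × 20 × 25 × 12.5 = 2 × 10^5
Final = 1.00 M / 2 × 10^5 = 5.000 × 10^-6 M = 0.00500 mM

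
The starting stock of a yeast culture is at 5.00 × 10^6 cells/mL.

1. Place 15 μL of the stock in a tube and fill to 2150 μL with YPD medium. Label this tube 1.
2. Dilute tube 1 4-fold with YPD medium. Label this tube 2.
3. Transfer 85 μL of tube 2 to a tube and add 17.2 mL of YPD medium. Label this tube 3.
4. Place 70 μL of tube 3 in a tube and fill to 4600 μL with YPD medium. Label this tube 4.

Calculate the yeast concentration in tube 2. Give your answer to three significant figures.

Step 1: 15 μL brought to 2150 μL → factor 2150/15 = 143.33
Step 2: 4-fold → factor 4
Dilution factor through tube 2 = 143.33 × 4 = 573.33
[tube 2] = 5.00 × 10^6 cells/mL / 573.33 = 8.72 × 10^3 cells/mL

8.72 × 10^3 cells/mL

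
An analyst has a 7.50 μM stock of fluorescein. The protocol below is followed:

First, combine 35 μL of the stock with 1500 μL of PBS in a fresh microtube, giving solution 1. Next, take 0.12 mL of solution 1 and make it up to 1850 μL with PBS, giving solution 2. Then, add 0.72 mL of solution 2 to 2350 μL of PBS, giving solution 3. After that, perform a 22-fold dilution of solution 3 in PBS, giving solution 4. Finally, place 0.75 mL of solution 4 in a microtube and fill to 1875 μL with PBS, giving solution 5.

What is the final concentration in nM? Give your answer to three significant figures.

Step 1: 35 μL + 1500 μL = 1535 μL total → factor 1535/35 = 43.857
Step 2: 0.12 mL brought to 1850 μL → factor 1.85/0.12 = 15.417
Step 3: 0.72 mL + 2350 μL = 3.07 mL total → factor 3.07/0.72 = 4.2639
Step 4: 22-fold → factor 22
Step 5: 0.75 mL brought to 1875 μL → factor 1.875/0.75 = 2.5
Overall dilution factor = 43.857 × 15.417 × 4.2639 × 22 × 2.5 = 1.5856 × 10^5
Final = 7.50 μM / 1.5856 × 10^5 = 4.730 × 10^-5 μM = 0.0473 nM

0.0473 nM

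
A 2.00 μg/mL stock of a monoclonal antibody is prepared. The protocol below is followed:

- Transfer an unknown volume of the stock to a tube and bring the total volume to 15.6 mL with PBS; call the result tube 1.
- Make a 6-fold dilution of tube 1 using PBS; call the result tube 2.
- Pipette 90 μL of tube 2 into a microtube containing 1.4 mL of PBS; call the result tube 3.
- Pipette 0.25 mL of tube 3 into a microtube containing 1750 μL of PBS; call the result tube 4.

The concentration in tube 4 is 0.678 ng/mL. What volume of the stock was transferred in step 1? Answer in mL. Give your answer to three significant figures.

4.20 mL

Step 1: v brought to 15.6 mL → factor = 15.6 mL/v
Step 2: 6-fold → factor 6
Step 3: 90 μL + 1.4 mL = 1490 μL total → factor 1490/90 = 16.556
Step 4: 0.25 mL + 1750 μL = 2 mL total → factor 2/0.25 = 8
Product of known-step factors = 794.67
Overall factor = 2.00 μg/mL / (0.678 ng/mL) = 2949.9
Step-1 factor = 2949.9 / 794.67 = 3.7121
v = 15.6 mL / 3.7121 = 4.20 mL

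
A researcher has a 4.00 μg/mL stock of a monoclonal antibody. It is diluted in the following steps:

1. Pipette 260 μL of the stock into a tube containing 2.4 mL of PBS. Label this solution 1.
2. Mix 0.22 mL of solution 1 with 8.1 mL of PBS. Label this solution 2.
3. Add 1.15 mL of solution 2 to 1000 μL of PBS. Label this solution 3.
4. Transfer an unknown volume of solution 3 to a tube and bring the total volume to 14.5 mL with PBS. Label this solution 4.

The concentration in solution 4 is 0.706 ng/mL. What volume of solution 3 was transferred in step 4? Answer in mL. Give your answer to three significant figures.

Step 1: 260 μL + 2.4 mL = 2660 μL total → factor 2660/260 = 10.231
Step 2: 0.22 mL + 8.1 mL = 8.32 mL total → factor 8.32/0.22 = 37.818
Step 3: 1.15 mL + 1000 μL = 2.15 mL total → factor 2.15/1.15 = 1.8696
Step 4: v brought to 14.5 mL → factor = 14.5 mL/v
Product of known-step factors = 723.35
Overall factor = 4.00 μg/mL / (0.706 ng/mL) = 5665.7
Step-4 factor = 5665.7 / 723.35 = 7.8326
v = 14.5 mL / 7.8326 = 1.85 mL

1.85 mL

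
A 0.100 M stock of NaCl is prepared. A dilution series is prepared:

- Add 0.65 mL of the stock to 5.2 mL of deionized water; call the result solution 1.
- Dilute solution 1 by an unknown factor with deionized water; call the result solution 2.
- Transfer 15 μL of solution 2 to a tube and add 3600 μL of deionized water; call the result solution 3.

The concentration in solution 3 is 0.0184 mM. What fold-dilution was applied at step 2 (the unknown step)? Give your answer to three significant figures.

Step 1: 0.65 mL + 5.2 mL = 5.85 mL total → factor 5.85/0.65 = 9
Step 2: unknown factor x
Step 3: 15 μL + 3600 μL = 3615 μL total → factor 3615/15 = 241
Product of known-step factors = 2169
Overall factor = 0.100 M / (0.0184 mM) = 5434.8
x = 5434.8 / 2169 = 2.51

2.51-fold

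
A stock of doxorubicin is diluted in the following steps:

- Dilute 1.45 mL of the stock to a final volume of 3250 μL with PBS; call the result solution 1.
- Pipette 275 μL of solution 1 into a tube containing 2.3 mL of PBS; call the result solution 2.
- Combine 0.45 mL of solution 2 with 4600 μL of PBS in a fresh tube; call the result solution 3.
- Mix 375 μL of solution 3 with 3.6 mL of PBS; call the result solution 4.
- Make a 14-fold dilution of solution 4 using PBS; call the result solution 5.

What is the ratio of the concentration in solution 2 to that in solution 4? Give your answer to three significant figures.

119

Step 1: 1.45 mL brought to 3250 μL → factor 3.25/1.45 = 2.2414
Step 2: 275 μL + 2.3 mL = 2575 μL total → factor 2575/275 = 9.3636
Step 3: 0.45 mL + 4600 μL = 5.05 mL total → factor 5.05/0.45 = 11.222
Step 4: 375 μL + 3.6 mL = 3975 μL total → factor 3975/375 = 10.6
Dilution factor to solution 2 = 20.987; to solution 4 = 2496.6
[solution 2]/[solution 4] = (factor to solution 4)/(factor to solution 2) = 2496.6/20.987 = 119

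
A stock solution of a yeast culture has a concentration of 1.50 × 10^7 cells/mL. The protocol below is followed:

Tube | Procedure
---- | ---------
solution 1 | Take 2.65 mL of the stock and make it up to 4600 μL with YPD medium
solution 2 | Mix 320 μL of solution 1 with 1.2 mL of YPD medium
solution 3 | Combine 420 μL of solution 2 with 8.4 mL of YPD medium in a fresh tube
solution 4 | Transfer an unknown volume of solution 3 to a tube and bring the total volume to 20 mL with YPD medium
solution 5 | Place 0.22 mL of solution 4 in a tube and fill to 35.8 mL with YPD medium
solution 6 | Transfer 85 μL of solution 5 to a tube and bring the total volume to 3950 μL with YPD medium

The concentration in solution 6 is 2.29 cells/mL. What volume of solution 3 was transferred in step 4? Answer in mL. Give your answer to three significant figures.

4.00 mL

Step 1: 2.65 mL brought to 4600 μL → factor 4.6/2.65 = 1.7358
Step 2: 320 μL + 1.2 mL = 1520 μL total → factor 1520/320 = 4.75
Step 3: 420 μL + 8.4 mL = 8820 μL total → factor 8820/420 = 21
Step 4: v brought to 20 mL → factor = 20 mL/v
Step 5: 0.22 mL brought to 35.8 mL → factor 35.8/0.22 = 162.73
Step 6: 85 μL brought to 3950 μL → factor 3950/85 = 46.471
Product of known-step factors = 1.3094 × 10^6
Overall factor = 1.50 × 10^7 cells/mL / (2.29 cells/mL) = 6.5502 × 10^6
Step-4 factor = 6.5502 × 10^6 / 1.3094 × 10^6 = 5.0026
v = 20 mL / 5.0026 = 4.00 mL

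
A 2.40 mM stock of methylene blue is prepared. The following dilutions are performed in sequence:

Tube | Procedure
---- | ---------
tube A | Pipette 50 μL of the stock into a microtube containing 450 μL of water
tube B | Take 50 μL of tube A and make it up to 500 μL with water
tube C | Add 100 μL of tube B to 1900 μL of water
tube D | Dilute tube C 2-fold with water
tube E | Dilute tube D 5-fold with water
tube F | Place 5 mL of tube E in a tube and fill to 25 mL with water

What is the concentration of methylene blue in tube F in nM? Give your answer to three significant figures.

24.0 nM

Step 1: 50 μL + 450 μL = 500 μL total → factor 500/50 = 10
Step 2: 50 μL brought to 500 μL → factor 500/50 = 10
Step 3: 100 μL + 1900 μL = 2000 μL total → factor 2000/100 = 20
Step 4: 2-fold → factor 2
Step 5: 5-fold → factor 5
Step 6: 5 mL brought to 25 mL → factor 25/5 = 5
Overall dilution factor = 10 × 10 × 20 × 2 × 5 × 5 = 1 × 10^5
Final = 2.40 mM / 1 × 10^5 = 2.400 × 10^-5 mM = 24.0 nM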